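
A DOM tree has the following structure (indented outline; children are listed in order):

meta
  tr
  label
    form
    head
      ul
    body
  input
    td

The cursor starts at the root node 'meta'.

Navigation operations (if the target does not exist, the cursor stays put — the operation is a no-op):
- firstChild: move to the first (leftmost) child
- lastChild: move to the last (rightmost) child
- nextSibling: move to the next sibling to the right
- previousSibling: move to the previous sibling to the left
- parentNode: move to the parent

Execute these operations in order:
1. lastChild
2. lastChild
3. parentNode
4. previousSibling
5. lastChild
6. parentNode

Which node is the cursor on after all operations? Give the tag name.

After 1 (lastChild): input
After 2 (lastChild): td
After 3 (parentNode): input
After 4 (previousSibling): label
After 5 (lastChild): body
After 6 (parentNode): label

Answer: label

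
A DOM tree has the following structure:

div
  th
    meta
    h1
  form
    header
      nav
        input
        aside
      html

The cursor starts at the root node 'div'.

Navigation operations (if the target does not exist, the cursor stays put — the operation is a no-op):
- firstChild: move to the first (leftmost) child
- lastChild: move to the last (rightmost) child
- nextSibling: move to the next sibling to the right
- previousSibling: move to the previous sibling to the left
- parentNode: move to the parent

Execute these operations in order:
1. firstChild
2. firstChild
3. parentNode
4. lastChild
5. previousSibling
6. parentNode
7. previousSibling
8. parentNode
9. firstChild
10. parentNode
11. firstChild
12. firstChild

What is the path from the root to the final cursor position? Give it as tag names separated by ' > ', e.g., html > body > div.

After 1 (firstChild): th
After 2 (firstChild): meta
After 3 (parentNode): th
After 4 (lastChild): h1
After 5 (previousSibling): meta
After 6 (parentNode): th
After 7 (previousSibling): th (no-op, stayed)
After 8 (parentNode): div
After 9 (firstChild): th
After 10 (parentNode): div
After 11 (firstChild): th
After 12 (firstChild): meta

Answer: div > th > meta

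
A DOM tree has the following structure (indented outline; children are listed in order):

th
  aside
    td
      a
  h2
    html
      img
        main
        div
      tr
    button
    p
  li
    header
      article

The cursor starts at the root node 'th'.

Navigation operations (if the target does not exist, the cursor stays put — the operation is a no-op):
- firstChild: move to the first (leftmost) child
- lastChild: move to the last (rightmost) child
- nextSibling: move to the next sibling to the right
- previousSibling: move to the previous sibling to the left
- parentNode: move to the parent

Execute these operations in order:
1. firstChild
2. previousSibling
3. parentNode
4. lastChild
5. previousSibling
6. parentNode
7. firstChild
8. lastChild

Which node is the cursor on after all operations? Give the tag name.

Answer: td

Derivation:
After 1 (firstChild): aside
After 2 (previousSibling): aside (no-op, stayed)
After 3 (parentNode): th
After 4 (lastChild): li
After 5 (previousSibling): h2
After 6 (parentNode): th
After 7 (firstChild): aside
After 8 (lastChild): td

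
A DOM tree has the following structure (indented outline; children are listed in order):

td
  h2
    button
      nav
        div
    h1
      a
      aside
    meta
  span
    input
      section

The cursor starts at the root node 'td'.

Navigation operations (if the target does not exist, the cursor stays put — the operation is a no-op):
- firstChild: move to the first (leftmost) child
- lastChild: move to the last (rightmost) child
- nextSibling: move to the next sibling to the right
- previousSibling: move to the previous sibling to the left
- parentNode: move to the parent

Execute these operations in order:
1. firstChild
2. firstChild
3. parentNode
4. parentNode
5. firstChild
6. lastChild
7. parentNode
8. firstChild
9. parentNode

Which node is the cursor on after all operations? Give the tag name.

Answer: h2

Derivation:
After 1 (firstChild): h2
After 2 (firstChild): button
After 3 (parentNode): h2
After 4 (parentNode): td
After 5 (firstChild): h2
After 6 (lastChild): meta
After 7 (parentNode): h2
After 8 (firstChild): button
After 9 (parentNode): h2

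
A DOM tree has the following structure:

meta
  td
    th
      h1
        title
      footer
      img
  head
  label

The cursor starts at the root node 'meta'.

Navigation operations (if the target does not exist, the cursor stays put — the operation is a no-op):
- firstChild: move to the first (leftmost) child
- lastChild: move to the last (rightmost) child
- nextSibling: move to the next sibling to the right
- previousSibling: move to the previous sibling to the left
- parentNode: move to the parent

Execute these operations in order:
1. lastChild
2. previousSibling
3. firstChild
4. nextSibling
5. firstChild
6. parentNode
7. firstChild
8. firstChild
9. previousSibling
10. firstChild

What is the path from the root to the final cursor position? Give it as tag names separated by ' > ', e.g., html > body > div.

Answer: meta > td > th > h1

Derivation:
After 1 (lastChild): label
After 2 (previousSibling): head
After 3 (firstChild): head (no-op, stayed)
After 4 (nextSibling): label
After 5 (firstChild): label (no-op, stayed)
After 6 (parentNode): meta
After 7 (firstChild): td
After 8 (firstChild): th
After 9 (previousSibling): th (no-op, stayed)
After 10 (firstChild): h1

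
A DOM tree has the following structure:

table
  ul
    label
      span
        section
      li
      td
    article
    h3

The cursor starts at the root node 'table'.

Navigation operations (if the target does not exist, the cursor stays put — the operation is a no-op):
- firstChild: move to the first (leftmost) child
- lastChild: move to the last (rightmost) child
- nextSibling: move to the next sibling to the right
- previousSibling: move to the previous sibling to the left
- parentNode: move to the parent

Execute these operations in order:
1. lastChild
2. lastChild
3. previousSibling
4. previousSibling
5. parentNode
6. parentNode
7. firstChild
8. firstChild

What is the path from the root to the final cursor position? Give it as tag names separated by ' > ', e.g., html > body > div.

After 1 (lastChild): ul
After 2 (lastChild): h3
After 3 (previousSibling): article
After 4 (previousSibling): label
After 5 (parentNode): ul
After 6 (parentNode): table
After 7 (firstChild): ul
After 8 (firstChild): label

Answer: table > ul > label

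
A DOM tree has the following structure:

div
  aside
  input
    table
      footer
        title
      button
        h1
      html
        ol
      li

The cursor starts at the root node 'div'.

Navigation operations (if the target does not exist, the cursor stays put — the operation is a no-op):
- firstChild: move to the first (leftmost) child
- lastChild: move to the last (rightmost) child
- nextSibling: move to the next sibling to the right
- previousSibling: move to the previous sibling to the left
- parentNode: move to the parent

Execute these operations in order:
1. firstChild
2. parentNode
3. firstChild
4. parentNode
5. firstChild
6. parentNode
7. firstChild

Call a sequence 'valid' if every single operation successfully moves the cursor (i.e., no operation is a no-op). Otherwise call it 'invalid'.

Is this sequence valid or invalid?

After 1 (firstChild): aside
After 2 (parentNode): div
After 3 (firstChild): aside
After 4 (parentNode): div
After 5 (firstChild): aside
After 6 (parentNode): div
After 7 (firstChild): aside

Answer: valid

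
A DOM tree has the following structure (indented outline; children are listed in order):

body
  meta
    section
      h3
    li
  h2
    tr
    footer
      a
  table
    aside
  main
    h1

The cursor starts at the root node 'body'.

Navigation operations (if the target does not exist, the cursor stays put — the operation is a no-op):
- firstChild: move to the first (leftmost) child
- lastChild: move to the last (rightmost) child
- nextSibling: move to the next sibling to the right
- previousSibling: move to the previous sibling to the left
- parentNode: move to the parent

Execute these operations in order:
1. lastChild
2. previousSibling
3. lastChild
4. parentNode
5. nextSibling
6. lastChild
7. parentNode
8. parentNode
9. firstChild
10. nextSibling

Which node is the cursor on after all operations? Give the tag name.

Answer: h2

Derivation:
After 1 (lastChild): main
After 2 (previousSibling): table
After 3 (lastChild): aside
After 4 (parentNode): table
After 5 (nextSibling): main
After 6 (lastChild): h1
After 7 (parentNode): main
After 8 (parentNode): body
After 9 (firstChild): meta
After 10 (nextSibling): h2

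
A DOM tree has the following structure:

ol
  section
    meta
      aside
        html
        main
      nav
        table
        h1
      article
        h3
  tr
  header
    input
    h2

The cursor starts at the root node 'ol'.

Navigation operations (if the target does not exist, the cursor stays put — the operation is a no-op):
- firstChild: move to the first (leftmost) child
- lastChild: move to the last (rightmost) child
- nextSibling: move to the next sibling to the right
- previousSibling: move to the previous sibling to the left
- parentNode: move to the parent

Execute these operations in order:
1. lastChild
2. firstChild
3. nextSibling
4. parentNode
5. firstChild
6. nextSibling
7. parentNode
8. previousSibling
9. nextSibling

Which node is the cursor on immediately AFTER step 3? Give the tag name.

Answer: h2

Derivation:
After 1 (lastChild): header
After 2 (firstChild): input
After 3 (nextSibling): h2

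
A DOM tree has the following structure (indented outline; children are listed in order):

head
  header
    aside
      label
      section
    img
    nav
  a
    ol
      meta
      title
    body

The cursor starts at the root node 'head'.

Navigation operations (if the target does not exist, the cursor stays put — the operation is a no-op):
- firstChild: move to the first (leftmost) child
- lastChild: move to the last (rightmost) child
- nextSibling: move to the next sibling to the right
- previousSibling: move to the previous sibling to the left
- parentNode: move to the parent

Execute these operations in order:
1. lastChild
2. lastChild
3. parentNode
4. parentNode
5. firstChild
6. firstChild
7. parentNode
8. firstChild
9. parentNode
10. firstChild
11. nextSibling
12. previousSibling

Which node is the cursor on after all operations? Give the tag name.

After 1 (lastChild): a
After 2 (lastChild): body
After 3 (parentNode): a
After 4 (parentNode): head
After 5 (firstChild): header
After 6 (firstChild): aside
After 7 (parentNode): header
After 8 (firstChild): aside
After 9 (parentNode): header
After 10 (firstChild): aside
After 11 (nextSibling): img
After 12 (previousSibling): aside

Answer: aside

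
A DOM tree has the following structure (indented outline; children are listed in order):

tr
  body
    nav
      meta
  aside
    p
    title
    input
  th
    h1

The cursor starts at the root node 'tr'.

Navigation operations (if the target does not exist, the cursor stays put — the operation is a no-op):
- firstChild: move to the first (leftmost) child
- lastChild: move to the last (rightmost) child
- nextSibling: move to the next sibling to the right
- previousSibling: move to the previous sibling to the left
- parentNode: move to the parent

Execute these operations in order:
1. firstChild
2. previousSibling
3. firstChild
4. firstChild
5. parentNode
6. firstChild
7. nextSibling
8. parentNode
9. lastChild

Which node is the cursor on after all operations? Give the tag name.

Answer: meta

Derivation:
After 1 (firstChild): body
After 2 (previousSibling): body (no-op, stayed)
After 3 (firstChild): nav
After 4 (firstChild): meta
After 5 (parentNode): nav
After 6 (firstChild): meta
After 7 (nextSibling): meta (no-op, stayed)
After 8 (parentNode): nav
After 9 (lastChild): meta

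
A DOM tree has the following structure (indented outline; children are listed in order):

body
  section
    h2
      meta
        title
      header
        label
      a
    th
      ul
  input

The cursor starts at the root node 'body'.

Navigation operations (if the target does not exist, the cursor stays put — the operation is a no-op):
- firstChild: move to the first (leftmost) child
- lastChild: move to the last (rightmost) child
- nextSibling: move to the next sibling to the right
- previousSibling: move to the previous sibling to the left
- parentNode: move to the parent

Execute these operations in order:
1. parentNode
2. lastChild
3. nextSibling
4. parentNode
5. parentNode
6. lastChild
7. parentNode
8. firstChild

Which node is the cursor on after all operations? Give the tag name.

After 1 (parentNode): body (no-op, stayed)
After 2 (lastChild): input
After 3 (nextSibling): input (no-op, stayed)
After 4 (parentNode): body
After 5 (parentNode): body (no-op, stayed)
After 6 (lastChild): input
After 7 (parentNode): body
After 8 (firstChild): section

Answer: section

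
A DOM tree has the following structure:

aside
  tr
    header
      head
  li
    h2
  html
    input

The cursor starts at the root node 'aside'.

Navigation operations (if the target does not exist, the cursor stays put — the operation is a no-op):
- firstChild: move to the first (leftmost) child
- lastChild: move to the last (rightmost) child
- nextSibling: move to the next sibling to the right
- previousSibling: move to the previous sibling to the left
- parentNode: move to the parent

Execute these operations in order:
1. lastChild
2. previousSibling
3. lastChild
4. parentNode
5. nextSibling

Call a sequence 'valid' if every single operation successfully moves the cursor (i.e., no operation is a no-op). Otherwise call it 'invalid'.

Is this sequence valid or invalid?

After 1 (lastChild): html
After 2 (previousSibling): li
After 3 (lastChild): h2
After 4 (parentNode): li
After 5 (nextSibling): html

Answer: valid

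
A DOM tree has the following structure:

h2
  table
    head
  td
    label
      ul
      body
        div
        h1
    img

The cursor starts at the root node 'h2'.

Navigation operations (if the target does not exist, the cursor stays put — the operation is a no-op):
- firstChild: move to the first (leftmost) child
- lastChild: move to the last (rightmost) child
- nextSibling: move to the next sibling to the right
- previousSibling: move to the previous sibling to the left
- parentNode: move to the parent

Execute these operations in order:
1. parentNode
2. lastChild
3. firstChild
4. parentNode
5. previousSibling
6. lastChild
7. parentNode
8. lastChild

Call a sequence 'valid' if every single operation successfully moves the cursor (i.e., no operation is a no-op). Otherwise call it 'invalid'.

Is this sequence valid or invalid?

Answer: invalid

Derivation:
After 1 (parentNode): h2 (no-op, stayed)
After 2 (lastChild): td
After 3 (firstChild): label
After 4 (parentNode): td
After 5 (previousSibling): table
After 6 (lastChild): head
After 7 (parentNode): table
After 8 (lastChild): head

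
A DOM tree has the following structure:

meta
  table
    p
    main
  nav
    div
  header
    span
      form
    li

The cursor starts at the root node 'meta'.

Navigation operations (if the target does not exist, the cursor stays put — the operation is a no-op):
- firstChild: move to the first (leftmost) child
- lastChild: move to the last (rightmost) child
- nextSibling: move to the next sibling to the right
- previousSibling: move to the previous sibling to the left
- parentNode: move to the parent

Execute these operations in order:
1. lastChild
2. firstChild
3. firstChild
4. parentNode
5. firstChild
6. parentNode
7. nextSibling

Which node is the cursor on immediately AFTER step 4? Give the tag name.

Answer: span

Derivation:
After 1 (lastChild): header
After 2 (firstChild): span
After 3 (firstChild): form
After 4 (parentNode): span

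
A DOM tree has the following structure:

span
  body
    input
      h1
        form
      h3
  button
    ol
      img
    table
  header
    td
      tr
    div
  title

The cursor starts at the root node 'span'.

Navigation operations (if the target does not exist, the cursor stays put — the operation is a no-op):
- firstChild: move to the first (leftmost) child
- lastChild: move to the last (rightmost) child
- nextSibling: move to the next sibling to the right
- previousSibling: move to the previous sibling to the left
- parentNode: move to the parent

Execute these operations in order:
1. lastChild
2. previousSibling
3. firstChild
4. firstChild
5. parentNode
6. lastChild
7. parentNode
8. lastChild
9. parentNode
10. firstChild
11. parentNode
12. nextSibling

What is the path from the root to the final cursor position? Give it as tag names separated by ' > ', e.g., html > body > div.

After 1 (lastChild): title
After 2 (previousSibling): header
After 3 (firstChild): td
After 4 (firstChild): tr
After 5 (parentNode): td
After 6 (lastChild): tr
After 7 (parentNode): td
After 8 (lastChild): tr
After 9 (parentNode): td
After 10 (firstChild): tr
After 11 (parentNode): td
After 12 (nextSibling): div

Answer: span > header > div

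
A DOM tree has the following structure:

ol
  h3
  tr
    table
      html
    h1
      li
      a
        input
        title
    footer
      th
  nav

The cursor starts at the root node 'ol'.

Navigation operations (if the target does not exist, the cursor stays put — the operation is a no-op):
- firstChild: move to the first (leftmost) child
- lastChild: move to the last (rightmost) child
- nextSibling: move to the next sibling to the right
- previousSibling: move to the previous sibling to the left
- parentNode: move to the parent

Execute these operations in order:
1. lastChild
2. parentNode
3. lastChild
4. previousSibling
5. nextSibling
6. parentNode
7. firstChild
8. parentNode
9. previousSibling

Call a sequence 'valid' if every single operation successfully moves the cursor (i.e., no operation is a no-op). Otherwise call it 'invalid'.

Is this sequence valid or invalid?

Answer: invalid

Derivation:
After 1 (lastChild): nav
After 2 (parentNode): ol
After 3 (lastChild): nav
After 4 (previousSibling): tr
After 5 (nextSibling): nav
After 6 (parentNode): ol
After 7 (firstChild): h3
After 8 (parentNode): ol
After 9 (previousSibling): ol (no-op, stayed)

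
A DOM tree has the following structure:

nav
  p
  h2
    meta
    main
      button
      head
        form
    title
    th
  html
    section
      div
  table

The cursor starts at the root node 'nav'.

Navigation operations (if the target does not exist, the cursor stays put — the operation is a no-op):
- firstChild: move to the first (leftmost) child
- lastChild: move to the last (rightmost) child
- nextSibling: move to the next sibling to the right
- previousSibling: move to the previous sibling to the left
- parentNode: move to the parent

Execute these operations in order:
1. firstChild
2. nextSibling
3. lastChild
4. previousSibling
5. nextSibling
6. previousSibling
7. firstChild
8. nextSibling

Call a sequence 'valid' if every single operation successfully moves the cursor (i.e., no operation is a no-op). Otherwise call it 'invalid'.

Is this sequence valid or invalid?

After 1 (firstChild): p
After 2 (nextSibling): h2
After 3 (lastChild): th
After 4 (previousSibling): title
After 5 (nextSibling): th
After 6 (previousSibling): title
After 7 (firstChild): title (no-op, stayed)
After 8 (nextSibling): th

Answer: invalid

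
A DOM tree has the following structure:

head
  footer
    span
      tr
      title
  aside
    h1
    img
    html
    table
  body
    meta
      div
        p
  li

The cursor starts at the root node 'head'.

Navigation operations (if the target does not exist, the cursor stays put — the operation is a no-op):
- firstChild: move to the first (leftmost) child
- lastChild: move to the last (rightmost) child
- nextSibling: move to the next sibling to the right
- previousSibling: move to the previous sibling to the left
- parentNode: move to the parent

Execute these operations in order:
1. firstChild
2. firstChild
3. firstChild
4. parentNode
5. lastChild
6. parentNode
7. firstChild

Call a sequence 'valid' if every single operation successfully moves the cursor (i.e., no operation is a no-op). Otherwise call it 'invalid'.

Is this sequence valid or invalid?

Answer: valid

Derivation:
After 1 (firstChild): footer
After 2 (firstChild): span
After 3 (firstChild): tr
After 4 (parentNode): span
After 5 (lastChild): title
After 6 (parentNode): span
After 7 (firstChild): tr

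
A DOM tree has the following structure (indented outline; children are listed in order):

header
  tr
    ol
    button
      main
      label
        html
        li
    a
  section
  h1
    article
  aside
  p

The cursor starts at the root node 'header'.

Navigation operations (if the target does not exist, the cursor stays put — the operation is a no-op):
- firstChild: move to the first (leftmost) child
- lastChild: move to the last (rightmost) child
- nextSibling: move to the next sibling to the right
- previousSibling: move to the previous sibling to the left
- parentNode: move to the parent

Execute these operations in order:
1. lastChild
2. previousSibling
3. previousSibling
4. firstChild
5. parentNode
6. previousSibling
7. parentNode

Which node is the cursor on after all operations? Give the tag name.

Answer: header

Derivation:
After 1 (lastChild): p
After 2 (previousSibling): aside
After 3 (previousSibling): h1
After 4 (firstChild): article
After 5 (parentNode): h1
After 6 (previousSibling): section
After 7 (parentNode): header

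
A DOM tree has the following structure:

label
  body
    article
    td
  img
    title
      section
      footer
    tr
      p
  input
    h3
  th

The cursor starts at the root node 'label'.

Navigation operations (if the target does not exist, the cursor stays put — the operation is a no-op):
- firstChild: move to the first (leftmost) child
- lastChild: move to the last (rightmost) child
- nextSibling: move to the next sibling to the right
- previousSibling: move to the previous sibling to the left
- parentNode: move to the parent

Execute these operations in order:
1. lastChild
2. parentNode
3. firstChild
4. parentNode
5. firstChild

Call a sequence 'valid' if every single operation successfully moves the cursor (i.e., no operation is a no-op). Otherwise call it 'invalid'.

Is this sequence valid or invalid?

Answer: valid

Derivation:
After 1 (lastChild): th
After 2 (parentNode): label
After 3 (firstChild): body
After 4 (parentNode): label
After 5 (firstChild): body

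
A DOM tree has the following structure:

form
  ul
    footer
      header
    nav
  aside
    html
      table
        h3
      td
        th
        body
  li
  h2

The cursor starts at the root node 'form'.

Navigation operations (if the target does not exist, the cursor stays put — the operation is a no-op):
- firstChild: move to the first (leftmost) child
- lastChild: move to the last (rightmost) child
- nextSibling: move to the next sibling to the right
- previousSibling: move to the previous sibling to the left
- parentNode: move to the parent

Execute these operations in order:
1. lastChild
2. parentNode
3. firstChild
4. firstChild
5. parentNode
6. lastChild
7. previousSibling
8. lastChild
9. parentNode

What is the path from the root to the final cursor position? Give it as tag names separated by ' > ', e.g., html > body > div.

After 1 (lastChild): h2
After 2 (parentNode): form
After 3 (firstChild): ul
After 4 (firstChild): footer
After 5 (parentNode): ul
After 6 (lastChild): nav
After 7 (previousSibling): footer
After 8 (lastChild): header
After 9 (parentNode): footer

Answer: form > ul > footer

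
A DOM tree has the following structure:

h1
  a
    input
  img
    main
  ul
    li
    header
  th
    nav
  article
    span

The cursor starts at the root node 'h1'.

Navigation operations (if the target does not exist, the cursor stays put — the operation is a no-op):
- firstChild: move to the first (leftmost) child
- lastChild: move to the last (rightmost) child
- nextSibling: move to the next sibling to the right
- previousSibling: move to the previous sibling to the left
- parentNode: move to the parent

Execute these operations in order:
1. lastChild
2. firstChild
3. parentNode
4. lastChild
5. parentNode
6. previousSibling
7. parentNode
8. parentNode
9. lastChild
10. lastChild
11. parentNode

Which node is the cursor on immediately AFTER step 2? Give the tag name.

After 1 (lastChild): article
After 2 (firstChild): span

Answer: span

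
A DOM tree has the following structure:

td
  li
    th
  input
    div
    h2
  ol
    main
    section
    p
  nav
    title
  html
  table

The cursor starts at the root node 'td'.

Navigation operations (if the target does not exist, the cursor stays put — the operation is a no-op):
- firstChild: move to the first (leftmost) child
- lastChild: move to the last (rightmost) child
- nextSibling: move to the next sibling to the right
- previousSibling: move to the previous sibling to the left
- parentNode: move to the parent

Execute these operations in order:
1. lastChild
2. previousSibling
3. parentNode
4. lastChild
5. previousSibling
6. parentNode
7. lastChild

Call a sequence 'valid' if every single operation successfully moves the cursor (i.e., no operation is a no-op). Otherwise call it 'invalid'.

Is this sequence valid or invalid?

After 1 (lastChild): table
After 2 (previousSibling): html
After 3 (parentNode): td
After 4 (lastChild): table
After 5 (previousSibling): html
After 6 (parentNode): td
After 7 (lastChild): table

Answer: valid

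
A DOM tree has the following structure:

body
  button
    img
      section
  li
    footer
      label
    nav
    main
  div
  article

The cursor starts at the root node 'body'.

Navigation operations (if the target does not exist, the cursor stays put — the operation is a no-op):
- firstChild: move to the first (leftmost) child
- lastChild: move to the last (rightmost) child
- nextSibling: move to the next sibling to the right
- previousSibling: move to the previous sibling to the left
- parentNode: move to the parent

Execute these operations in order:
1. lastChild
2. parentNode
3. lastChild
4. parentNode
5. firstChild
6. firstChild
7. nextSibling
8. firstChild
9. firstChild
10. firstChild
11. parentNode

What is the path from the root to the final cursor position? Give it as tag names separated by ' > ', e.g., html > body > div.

Answer: body > button > img

Derivation:
After 1 (lastChild): article
After 2 (parentNode): body
After 3 (lastChild): article
After 4 (parentNode): body
After 5 (firstChild): button
After 6 (firstChild): img
After 7 (nextSibling): img (no-op, stayed)
After 8 (firstChild): section
After 9 (firstChild): section (no-op, stayed)
After 10 (firstChild): section (no-op, stayed)
After 11 (parentNode): img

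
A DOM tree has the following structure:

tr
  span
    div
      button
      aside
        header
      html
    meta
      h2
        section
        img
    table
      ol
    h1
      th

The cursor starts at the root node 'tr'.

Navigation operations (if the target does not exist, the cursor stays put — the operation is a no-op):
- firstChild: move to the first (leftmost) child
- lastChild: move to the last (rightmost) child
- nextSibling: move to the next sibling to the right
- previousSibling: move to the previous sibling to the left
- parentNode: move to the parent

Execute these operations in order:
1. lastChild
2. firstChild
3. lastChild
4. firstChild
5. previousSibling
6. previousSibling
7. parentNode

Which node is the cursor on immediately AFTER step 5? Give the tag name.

After 1 (lastChild): span
After 2 (firstChild): div
After 3 (lastChild): html
After 4 (firstChild): html (no-op, stayed)
After 5 (previousSibling): aside

Answer: aside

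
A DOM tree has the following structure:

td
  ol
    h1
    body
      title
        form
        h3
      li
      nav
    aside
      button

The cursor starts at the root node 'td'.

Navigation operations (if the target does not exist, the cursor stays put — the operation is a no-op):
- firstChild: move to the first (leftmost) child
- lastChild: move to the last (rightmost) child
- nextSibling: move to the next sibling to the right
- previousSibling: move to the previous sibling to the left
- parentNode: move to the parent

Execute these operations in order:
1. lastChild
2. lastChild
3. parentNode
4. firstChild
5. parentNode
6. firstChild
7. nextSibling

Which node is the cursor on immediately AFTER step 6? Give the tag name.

After 1 (lastChild): ol
After 2 (lastChild): aside
After 3 (parentNode): ol
After 4 (firstChild): h1
After 5 (parentNode): ol
After 6 (firstChild): h1

Answer: h1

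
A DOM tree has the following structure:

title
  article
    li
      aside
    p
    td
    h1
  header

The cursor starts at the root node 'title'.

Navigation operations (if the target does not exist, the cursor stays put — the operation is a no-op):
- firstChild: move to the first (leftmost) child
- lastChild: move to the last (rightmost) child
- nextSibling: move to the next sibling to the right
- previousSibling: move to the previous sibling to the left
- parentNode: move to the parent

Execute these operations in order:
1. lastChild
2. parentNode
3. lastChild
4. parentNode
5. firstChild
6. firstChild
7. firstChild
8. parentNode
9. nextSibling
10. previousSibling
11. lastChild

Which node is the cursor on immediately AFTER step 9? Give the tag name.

Answer: p

Derivation:
After 1 (lastChild): header
After 2 (parentNode): title
After 3 (lastChild): header
After 4 (parentNode): title
After 5 (firstChild): article
After 6 (firstChild): li
After 7 (firstChild): aside
After 8 (parentNode): li
After 9 (nextSibling): p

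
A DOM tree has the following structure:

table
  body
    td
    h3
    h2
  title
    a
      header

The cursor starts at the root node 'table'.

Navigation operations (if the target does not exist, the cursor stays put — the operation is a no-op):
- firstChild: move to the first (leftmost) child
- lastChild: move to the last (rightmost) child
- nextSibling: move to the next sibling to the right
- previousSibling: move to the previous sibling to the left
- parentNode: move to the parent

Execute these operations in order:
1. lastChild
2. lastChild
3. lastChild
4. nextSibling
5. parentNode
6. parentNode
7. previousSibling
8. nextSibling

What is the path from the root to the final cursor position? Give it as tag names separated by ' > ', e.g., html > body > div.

After 1 (lastChild): title
After 2 (lastChild): a
After 3 (lastChild): header
After 4 (nextSibling): header (no-op, stayed)
After 5 (parentNode): a
After 6 (parentNode): title
After 7 (previousSibling): body
After 8 (nextSibling): title

Answer: table > title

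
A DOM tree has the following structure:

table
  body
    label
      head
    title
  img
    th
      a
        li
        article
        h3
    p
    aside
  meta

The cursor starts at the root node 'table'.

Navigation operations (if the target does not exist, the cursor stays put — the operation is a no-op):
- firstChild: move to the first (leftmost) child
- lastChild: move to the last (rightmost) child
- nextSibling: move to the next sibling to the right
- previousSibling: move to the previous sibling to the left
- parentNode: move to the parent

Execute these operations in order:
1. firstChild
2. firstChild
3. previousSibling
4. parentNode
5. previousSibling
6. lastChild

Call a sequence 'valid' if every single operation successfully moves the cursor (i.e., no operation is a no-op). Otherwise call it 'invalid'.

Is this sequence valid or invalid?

After 1 (firstChild): body
After 2 (firstChild): label
After 3 (previousSibling): label (no-op, stayed)
After 4 (parentNode): body
After 5 (previousSibling): body (no-op, stayed)
After 6 (lastChild): title

Answer: invalid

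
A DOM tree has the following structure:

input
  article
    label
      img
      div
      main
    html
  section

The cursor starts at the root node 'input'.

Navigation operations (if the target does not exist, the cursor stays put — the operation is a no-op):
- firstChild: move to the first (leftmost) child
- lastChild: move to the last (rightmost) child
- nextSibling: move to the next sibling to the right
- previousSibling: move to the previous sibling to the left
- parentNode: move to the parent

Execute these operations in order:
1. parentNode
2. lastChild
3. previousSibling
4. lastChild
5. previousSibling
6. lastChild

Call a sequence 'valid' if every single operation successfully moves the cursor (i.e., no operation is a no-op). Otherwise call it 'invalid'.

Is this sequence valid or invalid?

After 1 (parentNode): input (no-op, stayed)
After 2 (lastChild): section
After 3 (previousSibling): article
After 4 (lastChild): html
After 5 (previousSibling): label
After 6 (lastChild): main

Answer: invalid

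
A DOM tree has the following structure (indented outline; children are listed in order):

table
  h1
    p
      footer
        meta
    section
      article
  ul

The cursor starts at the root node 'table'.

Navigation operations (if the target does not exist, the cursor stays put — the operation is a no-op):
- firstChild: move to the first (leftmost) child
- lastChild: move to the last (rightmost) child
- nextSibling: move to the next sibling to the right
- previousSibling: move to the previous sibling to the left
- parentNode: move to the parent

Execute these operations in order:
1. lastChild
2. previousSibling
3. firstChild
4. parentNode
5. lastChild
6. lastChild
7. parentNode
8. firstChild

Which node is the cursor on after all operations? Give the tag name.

After 1 (lastChild): ul
After 2 (previousSibling): h1
After 3 (firstChild): p
After 4 (parentNode): h1
After 5 (lastChild): section
After 6 (lastChild): article
After 7 (parentNode): section
After 8 (firstChild): article

Answer: article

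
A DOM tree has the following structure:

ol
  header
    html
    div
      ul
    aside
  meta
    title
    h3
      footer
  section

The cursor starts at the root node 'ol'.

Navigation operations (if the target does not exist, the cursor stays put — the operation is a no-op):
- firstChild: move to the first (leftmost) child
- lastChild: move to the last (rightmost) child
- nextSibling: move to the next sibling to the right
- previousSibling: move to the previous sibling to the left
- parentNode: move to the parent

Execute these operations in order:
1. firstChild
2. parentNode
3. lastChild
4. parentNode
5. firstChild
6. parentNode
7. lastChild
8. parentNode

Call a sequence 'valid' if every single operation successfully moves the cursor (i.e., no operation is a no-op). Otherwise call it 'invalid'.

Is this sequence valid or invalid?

Answer: valid

Derivation:
After 1 (firstChild): header
After 2 (parentNode): ol
After 3 (lastChild): section
After 4 (parentNode): ol
After 5 (firstChild): header
After 6 (parentNode): ol
After 7 (lastChild): section
After 8 (parentNode): ol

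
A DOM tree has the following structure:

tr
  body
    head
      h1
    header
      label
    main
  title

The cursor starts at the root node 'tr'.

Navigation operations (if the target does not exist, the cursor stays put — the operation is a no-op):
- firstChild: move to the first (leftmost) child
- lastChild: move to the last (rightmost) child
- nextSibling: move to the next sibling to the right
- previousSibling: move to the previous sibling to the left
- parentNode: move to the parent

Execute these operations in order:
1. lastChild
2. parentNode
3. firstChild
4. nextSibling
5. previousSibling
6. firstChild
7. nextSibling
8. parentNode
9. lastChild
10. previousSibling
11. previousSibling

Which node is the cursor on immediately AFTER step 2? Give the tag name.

After 1 (lastChild): title
After 2 (parentNode): tr

Answer: tr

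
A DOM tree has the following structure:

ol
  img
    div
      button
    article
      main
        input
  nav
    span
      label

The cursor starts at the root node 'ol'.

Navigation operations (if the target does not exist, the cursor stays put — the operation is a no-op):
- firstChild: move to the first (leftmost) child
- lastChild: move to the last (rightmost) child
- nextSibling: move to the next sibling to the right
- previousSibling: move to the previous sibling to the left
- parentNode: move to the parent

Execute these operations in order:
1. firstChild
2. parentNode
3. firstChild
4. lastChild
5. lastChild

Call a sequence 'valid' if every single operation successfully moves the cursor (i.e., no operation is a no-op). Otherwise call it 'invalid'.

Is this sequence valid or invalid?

Answer: valid

Derivation:
After 1 (firstChild): img
After 2 (parentNode): ol
After 3 (firstChild): img
After 4 (lastChild): article
After 5 (lastChild): main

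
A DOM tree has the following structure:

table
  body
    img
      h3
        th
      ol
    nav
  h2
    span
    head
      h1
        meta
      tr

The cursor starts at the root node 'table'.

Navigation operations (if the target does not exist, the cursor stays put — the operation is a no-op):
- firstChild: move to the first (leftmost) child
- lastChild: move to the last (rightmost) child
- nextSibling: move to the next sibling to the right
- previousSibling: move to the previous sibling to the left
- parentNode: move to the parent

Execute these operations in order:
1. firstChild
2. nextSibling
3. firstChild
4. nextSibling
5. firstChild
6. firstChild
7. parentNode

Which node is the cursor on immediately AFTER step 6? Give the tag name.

Answer: meta

Derivation:
After 1 (firstChild): body
After 2 (nextSibling): h2
After 3 (firstChild): span
After 4 (nextSibling): head
After 5 (firstChild): h1
After 6 (firstChild): meta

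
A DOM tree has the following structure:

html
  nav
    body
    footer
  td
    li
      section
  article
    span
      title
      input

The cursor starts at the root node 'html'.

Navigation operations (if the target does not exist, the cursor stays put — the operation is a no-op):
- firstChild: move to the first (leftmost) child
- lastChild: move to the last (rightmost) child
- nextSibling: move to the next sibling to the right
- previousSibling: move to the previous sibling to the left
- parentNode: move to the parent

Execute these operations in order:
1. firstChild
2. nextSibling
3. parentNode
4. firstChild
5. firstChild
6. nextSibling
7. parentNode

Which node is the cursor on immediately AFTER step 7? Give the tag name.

After 1 (firstChild): nav
After 2 (nextSibling): td
After 3 (parentNode): html
After 4 (firstChild): nav
After 5 (firstChild): body
After 6 (nextSibling): footer
After 7 (parentNode): nav

Answer: nav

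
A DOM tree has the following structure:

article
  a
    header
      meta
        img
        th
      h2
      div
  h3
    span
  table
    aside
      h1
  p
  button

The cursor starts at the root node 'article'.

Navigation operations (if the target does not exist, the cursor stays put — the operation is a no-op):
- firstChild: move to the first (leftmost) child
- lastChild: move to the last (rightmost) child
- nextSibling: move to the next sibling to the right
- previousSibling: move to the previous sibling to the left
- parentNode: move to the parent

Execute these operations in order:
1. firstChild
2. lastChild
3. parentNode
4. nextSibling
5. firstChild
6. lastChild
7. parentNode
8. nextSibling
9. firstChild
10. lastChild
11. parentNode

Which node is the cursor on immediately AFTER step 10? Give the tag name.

Answer: h1

Derivation:
After 1 (firstChild): a
After 2 (lastChild): header
After 3 (parentNode): a
After 4 (nextSibling): h3
After 5 (firstChild): span
After 6 (lastChild): span (no-op, stayed)
After 7 (parentNode): h3
After 8 (nextSibling): table
After 9 (firstChild): aside
After 10 (lastChild): h1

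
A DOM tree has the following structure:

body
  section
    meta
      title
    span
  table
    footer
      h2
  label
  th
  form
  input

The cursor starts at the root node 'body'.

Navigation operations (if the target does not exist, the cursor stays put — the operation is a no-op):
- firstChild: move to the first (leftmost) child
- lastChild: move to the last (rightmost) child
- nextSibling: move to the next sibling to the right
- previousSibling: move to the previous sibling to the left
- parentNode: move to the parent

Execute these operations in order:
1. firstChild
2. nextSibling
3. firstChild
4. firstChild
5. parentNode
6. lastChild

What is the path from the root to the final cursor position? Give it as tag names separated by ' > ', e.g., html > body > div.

Answer: body > table > footer > h2

Derivation:
After 1 (firstChild): section
After 2 (nextSibling): table
After 3 (firstChild): footer
After 4 (firstChild): h2
After 5 (parentNode): footer
After 6 (lastChild): h2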